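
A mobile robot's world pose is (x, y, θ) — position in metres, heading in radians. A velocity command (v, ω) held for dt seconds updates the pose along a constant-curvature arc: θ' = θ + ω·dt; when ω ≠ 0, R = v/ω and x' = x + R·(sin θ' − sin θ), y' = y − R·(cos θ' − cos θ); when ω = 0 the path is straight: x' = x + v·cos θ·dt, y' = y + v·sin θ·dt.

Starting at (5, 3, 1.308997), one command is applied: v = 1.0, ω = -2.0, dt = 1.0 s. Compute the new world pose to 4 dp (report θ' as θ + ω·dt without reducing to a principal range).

θ' = 1.3090 + -2.0·1.0 = -0.6910
R = v/ω = 1.0/-2.0 = -0.5000
x' = 5 + -0.5000·(sin -0.6910 − sin 1.3090) = 5.8016
y' = 3 − -0.5000·(cos -0.6910 − cos 1.3090) = 3.2559

(5.8016, 3.2559, -0.6910)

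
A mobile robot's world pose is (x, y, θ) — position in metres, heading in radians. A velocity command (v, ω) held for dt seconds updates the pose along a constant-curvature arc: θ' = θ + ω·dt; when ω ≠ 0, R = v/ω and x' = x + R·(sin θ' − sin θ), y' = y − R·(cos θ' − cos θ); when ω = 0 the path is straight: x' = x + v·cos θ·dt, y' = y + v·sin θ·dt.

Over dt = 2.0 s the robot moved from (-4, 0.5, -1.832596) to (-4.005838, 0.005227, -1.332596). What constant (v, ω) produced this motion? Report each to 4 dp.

v = 0.2500, ω = 0.2500

Δθ = -1.332596 − -1.832596 = 0.500000
ω = Δθ/dt = 0.500000/2.0 = 0.2500
R = −Δy/(cos θ' − cos θ) = 1.0000
v = R·ω = 1.0000·0.2500 = 0.2500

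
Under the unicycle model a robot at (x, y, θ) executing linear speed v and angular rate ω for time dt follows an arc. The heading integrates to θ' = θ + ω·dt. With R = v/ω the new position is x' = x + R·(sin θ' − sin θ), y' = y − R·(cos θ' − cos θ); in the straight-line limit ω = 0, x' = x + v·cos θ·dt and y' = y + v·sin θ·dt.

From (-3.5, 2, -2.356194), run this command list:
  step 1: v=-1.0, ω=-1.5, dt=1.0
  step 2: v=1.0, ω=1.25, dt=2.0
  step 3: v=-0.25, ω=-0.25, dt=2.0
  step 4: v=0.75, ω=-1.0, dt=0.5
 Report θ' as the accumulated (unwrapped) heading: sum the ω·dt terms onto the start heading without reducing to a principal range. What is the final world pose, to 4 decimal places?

step 1: θ'=-3.8562 (R=0.6667) → pose (-2.5917, 2.0322, -3.8562)
step 2: θ'=-1.3562 (R=0.8000) → pose (-3.8976, 1.2575, -1.3562)
step 3: θ'=-1.8562 (R=1.0000) → pose (-3.8801, 1.7520, -1.8562)
step 4: θ'=-2.3562 (R=-0.7500) → pose (-4.0694, 1.4328, -2.3562)

(-4.0694, 1.4328, -2.3562)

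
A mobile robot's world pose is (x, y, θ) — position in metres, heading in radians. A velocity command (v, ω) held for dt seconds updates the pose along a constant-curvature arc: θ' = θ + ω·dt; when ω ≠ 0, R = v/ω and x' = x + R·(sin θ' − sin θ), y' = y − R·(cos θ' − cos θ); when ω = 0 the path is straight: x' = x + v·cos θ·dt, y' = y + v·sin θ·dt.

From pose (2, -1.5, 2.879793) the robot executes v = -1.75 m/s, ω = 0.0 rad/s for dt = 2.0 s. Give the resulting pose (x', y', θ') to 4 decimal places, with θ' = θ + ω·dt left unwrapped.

θ' = 2.8798 + 0.0·2.0 = 2.8798
ω = 0 → straight: x' = 2 + -1.75·cos(2.8798)·2.0 = 5.3807
y' = -1.5 + -1.75·sin(2.8798)·2.0 = -2.4059

(5.3807, -2.4059, 2.8798)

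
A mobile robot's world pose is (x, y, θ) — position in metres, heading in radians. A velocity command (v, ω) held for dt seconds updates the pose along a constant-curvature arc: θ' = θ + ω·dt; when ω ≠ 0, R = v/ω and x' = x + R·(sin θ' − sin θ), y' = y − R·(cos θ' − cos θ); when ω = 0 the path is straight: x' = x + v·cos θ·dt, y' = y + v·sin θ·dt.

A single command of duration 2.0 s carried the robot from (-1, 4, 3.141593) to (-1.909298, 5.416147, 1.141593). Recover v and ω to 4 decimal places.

Δθ = 1.141593 − 3.141593 = -2.000000
ω = Δθ/dt = -2.000000/2.0 = -1.0000
R = −Δy/(cos θ' − cos θ) = -1.0000
v = R·ω = -1.0000·-1.0000 = 1.0000

v = 1.0000, ω = -1.0000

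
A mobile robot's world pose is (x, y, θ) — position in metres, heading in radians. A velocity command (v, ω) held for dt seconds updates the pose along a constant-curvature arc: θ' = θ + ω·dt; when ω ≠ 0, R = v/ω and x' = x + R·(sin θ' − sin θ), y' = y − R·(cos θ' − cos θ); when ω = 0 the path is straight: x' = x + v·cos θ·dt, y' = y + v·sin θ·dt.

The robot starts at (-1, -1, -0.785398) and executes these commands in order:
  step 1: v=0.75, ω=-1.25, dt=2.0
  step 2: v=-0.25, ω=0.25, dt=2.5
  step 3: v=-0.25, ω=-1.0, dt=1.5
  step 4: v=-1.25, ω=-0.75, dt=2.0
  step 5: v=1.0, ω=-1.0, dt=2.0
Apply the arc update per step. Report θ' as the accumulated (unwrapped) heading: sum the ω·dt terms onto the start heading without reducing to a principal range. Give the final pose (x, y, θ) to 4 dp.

step 1: θ'=-3.2854 (R=-0.6000) → pose (-1.5103, -2.0181, -3.2854)
step 2: θ'=-2.6604 (R=-1.0000) → pose (-0.9041, -1.9148, -2.6604)
step 3: θ'=-4.1604 (R=0.2500) → pose (-0.5755, -2.0054, -4.1604)
step 4: θ'=-5.6604 (R=1.6667) → pose (-1.0225, -4.2331, -5.6604)
step 5: θ'=-7.6604 (R=-1.0000) → pose (0.5421, -4.8530, -7.6604)

(0.5421, -4.8530, -7.6604)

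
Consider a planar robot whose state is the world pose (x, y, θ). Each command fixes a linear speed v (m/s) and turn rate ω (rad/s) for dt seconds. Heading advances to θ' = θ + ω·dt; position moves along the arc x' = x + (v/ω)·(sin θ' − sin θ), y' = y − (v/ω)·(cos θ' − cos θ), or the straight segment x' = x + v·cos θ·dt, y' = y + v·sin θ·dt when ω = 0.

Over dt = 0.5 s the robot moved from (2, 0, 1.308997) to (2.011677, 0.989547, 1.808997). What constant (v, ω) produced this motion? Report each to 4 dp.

v = 2.0000, ω = 1.0000

Δθ = 1.808997 − 1.308997 = 0.500000
ω = Δθ/dt = 0.500000/0.5 = 1.0000
R = −Δy/(cos θ' − cos θ) = 2.0000
v = R·ω = 2.0000·1.0000 = 2.0000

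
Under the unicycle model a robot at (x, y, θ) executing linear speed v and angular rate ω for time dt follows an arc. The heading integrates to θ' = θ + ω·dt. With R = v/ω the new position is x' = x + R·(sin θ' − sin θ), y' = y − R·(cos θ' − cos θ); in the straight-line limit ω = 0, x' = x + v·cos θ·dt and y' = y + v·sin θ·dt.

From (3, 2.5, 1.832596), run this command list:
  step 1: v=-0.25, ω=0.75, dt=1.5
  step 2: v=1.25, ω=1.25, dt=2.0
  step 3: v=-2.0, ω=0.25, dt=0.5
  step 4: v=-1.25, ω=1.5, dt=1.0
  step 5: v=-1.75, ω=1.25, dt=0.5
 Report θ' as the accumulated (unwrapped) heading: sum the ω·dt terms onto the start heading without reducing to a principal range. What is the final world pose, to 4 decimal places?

step 1: θ'=2.9576 (R=-0.3333) → pose (3.2610, 2.2586, 2.9576)
step 2: θ'=5.4576 (R=1.0000) → pose (2.3431, 0.5973, 5.4576)
step 3: θ'=5.5826 (R=-8.0000) → pose (1.6208, 1.2880, 5.5826)
step 4: θ'=7.0826 (R=-0.8333) → pose (0.4862, 1.2319, 7.0826)
step 5: θ'=7.7076 (R=-1.4000) → pose (0.1049, 0.4601, 7.7076)

(0.1049, 0.4601, 7.7076)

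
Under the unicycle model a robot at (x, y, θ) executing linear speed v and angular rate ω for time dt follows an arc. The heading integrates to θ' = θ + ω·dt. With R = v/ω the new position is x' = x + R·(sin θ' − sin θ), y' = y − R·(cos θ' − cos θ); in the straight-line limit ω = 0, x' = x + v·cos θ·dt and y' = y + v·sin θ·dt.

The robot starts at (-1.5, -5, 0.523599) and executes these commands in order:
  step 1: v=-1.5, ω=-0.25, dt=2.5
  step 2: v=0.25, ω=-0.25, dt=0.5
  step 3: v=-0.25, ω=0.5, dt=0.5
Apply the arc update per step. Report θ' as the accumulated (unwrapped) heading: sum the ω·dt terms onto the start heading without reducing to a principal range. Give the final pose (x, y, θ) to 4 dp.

(-5.1082, -5.7808, 0.0236)

step 1: θ'=-0.1014 (R=6.0000) → pose (-5.1074, -5.7730, -0.1014)
step 2: θ'=-0.2264 (R=-1.0000) → pose (-4.9841, -5.7934, -0.2264)
step 3: θ'=0.0236 (R=-0.5000) → pose (-5.1082, -5.7808, 0.0236)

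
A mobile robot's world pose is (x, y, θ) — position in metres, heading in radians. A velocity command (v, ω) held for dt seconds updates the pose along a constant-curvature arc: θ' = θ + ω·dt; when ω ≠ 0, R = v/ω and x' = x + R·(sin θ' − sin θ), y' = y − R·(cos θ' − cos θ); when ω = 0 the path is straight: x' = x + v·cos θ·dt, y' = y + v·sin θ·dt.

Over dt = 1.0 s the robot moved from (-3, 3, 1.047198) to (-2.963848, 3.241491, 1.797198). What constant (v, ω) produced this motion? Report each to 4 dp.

v = 0.2500, ω = 0.7500

Δθ = 1.797198 − 1.047198 = 0.750000
ω = Δθ/dt = 0.750000/1.0 = 0.7500
R = −Δy/(cos θ' − cos θ) = 0.3333
v = R·ω = 0.3333·0.7500 = 0.2500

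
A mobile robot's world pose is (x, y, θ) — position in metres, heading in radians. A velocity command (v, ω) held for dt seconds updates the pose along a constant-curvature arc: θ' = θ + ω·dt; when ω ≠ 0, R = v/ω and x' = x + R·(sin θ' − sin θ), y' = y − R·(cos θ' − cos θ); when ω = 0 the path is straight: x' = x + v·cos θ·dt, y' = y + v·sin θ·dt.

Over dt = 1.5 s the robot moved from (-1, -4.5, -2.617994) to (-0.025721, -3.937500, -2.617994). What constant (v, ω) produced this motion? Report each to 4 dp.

Δθ = -2.617994 − -2.617994 = 0.000000
ω = Δθ/dt = 0.000000/1.5 = 0.0000
ω = 0 → v = (Δx·cos θ + Δy·sin θ)/dt = -0.7500

v = -0.7500, ω = 0.0000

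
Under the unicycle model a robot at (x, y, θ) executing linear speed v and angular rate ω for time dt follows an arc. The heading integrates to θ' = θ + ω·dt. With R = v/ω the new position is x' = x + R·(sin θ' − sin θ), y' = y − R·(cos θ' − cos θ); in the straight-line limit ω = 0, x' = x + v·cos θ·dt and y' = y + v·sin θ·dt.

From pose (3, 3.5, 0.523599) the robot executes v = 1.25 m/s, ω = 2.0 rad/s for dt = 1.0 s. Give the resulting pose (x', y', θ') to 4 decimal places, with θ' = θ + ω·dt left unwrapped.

θ' = 0.5236 + 2.0·1.0 = 2.5236
R = v/ω = 1.25/2.0 = 0.6250
x' = 3 + 0.6250·(sin 2.5236 − sin 0.5236) = 3.0496
y' = 3.5 − 0.6250·(cos 2.5236 − cos 0.5236) = 4.5507

(3.0496, 4.5507, 2.5236)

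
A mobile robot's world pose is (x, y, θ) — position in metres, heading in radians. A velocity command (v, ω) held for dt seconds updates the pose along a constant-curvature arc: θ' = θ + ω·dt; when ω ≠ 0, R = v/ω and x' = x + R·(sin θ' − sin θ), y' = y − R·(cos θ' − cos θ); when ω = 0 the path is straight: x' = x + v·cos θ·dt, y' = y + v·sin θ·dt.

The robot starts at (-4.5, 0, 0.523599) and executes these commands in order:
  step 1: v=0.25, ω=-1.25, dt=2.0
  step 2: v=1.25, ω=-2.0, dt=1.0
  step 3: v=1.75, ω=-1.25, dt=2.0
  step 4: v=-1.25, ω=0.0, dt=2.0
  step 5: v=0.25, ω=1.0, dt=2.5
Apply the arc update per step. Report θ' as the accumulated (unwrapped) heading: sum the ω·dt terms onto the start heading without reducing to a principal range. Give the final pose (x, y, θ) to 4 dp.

step 1: θ'=-1.9764 (R=-0.2000) → pose (-4.2162, -0.2521, -1.9764)
step 2: θ'=-3.9764 (R=-0.6250) → pose (-5.2537, -0.4251, -3.9764)
step 3: θ'=-6.4764 (R=-1.4000) → pose (-3.9473, 1.8887, -6.4764)
step 4: θ'=-6.4764 (straight) → pose (-6.4008, 2.3687, -6.4764)
step 5: θ'=-3.9764 (R=0.2500) → pose (-6.1675, 2.7819, -3.9764)

(-6.1675, 2.7819, -3.9764)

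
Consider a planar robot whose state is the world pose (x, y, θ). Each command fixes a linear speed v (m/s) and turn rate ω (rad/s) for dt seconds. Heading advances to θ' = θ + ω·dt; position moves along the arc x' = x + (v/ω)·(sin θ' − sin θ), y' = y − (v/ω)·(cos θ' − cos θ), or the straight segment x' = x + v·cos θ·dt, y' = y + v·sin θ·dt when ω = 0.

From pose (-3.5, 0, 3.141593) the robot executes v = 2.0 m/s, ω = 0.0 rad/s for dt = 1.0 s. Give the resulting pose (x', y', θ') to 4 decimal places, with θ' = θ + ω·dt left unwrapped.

(-5.5000, 0.0000, 3.1416)

θ' = 3.1416 + 0.0·1.0 = 3.1416
ω = 0 → straight: x' = -3.5 + 2.0·cos(3.1416)·1.0 = -5.5000
y' = 0 + 2.0·sin(3.1416)·1.0 = 0.0000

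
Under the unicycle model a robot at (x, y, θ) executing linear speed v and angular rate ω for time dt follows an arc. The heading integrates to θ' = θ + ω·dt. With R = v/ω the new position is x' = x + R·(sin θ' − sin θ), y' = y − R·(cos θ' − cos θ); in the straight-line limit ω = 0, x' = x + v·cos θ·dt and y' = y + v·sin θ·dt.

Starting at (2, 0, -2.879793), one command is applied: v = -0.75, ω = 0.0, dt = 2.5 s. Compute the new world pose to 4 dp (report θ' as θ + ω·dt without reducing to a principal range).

θ' = -2.8798 + 0.0·2.5 = -2.8798
ω = 0 → straight: x' = 2 + -0.75·cos(-2.8798)·2.5 = 3.8111
y' = 0 + -0.75·sin(-2.8798)·2.5 = 0.4853

(3.8111, 0.4853, -2.8798)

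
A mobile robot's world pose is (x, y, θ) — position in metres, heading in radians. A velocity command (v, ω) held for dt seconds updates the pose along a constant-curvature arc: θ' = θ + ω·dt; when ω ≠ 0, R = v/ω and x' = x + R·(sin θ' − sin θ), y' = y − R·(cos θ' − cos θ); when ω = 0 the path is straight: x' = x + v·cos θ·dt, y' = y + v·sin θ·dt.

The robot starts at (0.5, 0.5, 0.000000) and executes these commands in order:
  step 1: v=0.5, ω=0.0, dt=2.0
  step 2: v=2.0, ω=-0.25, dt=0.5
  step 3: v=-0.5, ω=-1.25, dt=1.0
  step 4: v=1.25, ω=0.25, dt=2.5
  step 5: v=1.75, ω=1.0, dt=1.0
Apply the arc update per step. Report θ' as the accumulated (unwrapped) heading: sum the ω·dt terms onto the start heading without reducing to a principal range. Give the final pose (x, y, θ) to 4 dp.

step 1: θ'=0.0000 (straight) → pose (1.5000, 0.5000, 0.0000)
step 2: θ'=-0.1250 (R=-8.0000) → pose (2.4974, 0.4376, -0.1250)
step 3: θ'=-1.3750 (R=0.4000) → pose (2.1549, 0.7566, -1.3750)
step 4: θ'=-0.7500 (R=5.0000) → pose (3.6512, -1.9291, -0.7500)
step 5: θ'=0.2500 (R=1.7500) → pose (5.2770, -2.3442, 0.2500)

(5.2770, -2.3442, 0.2500)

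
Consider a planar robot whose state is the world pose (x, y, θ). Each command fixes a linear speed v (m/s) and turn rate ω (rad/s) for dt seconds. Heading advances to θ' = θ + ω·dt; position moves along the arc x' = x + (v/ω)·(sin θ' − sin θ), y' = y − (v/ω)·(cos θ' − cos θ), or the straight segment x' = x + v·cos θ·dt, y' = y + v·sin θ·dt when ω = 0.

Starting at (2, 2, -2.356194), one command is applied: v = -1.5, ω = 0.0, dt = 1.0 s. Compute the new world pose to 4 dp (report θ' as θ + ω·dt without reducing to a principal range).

θ' = -2.3562 + 0.0·1.0 = -2.3562
ω = 0 → straight: x' = 2 + -1.5·cos(-2.3562)·1.0 = 3.0607
y' = 2 + -1.5·sin(-2.3562)·1.0 = 3.0607

(3.0607, 3.0607, -2.3562)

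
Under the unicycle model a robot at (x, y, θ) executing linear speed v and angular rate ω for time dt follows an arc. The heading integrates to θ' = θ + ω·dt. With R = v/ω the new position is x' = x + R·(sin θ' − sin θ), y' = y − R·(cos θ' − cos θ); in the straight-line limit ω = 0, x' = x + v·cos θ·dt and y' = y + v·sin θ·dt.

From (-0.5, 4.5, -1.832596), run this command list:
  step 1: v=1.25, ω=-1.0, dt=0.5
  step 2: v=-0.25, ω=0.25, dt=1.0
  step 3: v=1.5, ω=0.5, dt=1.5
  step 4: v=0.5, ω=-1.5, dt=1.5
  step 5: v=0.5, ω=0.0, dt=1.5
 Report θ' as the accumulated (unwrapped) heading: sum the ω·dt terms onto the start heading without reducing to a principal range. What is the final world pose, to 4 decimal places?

(-2.0988, 1.9242, -3.5826)

step 1: θ'=-2.3326 (R=-1.2500) → pose (-0.8029, 3.9607, -2.3326)
step 2: θ'=-2.0826 (R=-1.0000) → pose (-0.6546, 4.1612, -2.0826)
step 3: θ'=-1.3326 (R=3.0000) → pose (-0.9543, 1.9841, -1.3326)
step 4: θ'=-3.5826 (R=-0.3333) → pose (-1.4205, 1.6040, -3.5826)
step 5: θ'=-3.5826 (straight) → pose (-2.0988, 1.9242, -3.5826)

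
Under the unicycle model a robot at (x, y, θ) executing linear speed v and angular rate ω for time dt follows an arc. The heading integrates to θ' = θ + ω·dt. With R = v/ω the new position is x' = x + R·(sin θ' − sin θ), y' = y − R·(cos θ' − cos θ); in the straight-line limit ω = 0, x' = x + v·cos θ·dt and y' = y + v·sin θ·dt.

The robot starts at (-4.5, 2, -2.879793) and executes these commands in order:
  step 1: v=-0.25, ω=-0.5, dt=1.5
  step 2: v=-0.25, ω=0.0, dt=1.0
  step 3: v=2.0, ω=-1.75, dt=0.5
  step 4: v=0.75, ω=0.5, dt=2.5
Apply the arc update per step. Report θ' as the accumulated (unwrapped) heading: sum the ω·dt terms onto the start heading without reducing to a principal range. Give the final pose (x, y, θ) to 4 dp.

(-5.7959, 3.7964, -3.2548)

step 1: θ'=-3.6298 (R=0.5000) → pose (-4.1361, 1.9586, -3.6298)
step 2: θ'=-3.6298 (straight) → pose (-3.9153, 1.8414, -3.6298)
step 3: θ'=-4.5048 (R=-1.1429) → pose (-4.4976, 2.6152, -4.5048)
step 4: θ'=-3.2548 (R=1.5000) → pose (-5.7959, 3.7964, -3.2548)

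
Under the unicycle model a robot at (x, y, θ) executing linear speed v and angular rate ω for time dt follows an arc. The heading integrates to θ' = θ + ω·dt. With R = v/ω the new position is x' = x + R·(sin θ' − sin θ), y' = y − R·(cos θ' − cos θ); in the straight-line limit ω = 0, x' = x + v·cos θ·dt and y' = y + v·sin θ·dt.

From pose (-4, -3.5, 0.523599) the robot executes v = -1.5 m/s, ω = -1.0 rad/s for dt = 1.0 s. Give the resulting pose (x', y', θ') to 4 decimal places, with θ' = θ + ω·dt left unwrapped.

θ' = 0.5236 + -1.0·1.0 = -0.4764
R = v/ω = -1.5/-1.0 = 1.5000
x' = -4 + 1.5000·(sin -0.4764 − sin 0.5236) = -5.4379
y' = -3.5 − 1.5000·(cos -0.4764 − cos 0.5236) = -3.5339

(-5.4379, -3.5339, -0.4764)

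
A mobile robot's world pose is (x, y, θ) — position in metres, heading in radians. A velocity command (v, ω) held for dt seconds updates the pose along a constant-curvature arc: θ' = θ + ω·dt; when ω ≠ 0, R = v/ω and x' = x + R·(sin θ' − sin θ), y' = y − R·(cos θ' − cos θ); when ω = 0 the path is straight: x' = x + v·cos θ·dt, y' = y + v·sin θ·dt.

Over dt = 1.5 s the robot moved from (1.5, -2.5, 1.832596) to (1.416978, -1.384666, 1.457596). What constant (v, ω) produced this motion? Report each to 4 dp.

v = 0.7500, ω = -0.2500

Δθ = 1.457596 − 1.832596 = -0.375000
ω = Δθ/dt = -0.375000/1.5 = -0.2500
R = −Δy/(cos θ' − cos θ) = -3.0000
v = R·ω = -3.0000·-0.2500 = 0.7500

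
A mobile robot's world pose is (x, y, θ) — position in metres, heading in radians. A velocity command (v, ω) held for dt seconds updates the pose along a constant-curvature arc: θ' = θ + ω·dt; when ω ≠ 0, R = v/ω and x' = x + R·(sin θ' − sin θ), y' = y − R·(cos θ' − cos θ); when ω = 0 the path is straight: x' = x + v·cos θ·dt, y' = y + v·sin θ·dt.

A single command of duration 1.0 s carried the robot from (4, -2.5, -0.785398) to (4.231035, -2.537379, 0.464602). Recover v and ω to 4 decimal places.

Δθ = 0.464602 − -0.785398 = 1.250000
ω = Δθ/dt = 1.250000/1.0 = 1.2500
R = Δx/(sin θ' − sin θ) = 0.2000
v = R·ω = 0.2000·1.2500 = 0.2500

v = 0.2500, ω = 1.2500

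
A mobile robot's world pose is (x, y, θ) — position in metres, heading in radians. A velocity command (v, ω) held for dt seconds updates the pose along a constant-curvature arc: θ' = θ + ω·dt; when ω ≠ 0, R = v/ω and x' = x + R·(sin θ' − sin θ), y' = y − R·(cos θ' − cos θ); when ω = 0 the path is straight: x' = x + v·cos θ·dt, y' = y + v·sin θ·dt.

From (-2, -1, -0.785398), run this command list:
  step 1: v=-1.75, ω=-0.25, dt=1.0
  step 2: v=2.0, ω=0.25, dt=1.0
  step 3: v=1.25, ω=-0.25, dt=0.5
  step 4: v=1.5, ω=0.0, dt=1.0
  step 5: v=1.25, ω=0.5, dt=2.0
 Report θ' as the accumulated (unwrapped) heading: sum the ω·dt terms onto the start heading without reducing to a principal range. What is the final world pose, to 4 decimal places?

(1.6844, -3.8063, 0.0896)

step 1: θ'=-1.0354 (R=7.0000) → pose (-3.0707, 0.3785, -1.0354)
step 2: θ'=-0.7854 (R=8.0000) → pose (-1.8470, -1.1969, -0.7854)
step 3: θ'=-0.9104 (R=-5.0000) → pose (-1.4338, -1.6653, -0.9104)
step 4: θ'=-0.9104 (straight) → pose (-0.5137, -2.8499, -0.9104)
step 5: θ'=0.0896 (R=2.5000) → pose (1.6844, -3.8063, 0.0896)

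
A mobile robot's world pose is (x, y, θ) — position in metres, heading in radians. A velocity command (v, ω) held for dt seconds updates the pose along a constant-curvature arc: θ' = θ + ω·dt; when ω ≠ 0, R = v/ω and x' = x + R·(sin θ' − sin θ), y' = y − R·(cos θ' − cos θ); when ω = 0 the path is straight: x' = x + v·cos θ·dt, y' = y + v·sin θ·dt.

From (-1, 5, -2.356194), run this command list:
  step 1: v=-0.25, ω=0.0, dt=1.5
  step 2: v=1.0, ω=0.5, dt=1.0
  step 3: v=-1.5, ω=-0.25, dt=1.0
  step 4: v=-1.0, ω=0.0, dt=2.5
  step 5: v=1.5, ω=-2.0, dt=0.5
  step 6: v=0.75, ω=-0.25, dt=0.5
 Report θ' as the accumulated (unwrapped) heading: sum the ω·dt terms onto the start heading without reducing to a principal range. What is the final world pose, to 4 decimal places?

step 1: θ'=-2.3562 (straight) → pose (-0.7348, 5.2652, -2.3562)
step 2: θ'=-1.8562 (R=2.0000) → pose (-1.2397, 4.4140, -1.8562)
step 3: θ'=-2.1062 (R=6.0000) → pose (-0.6428, 5.7859, -2.1062)
step 4: θ'=-2.1062 (straight) → pose (0.6326, 7.9361, -2.1062)
step 5: θ'=-3.1062 (R=-0.7500) → pose (0.0141, 7.5692, -3.1062)
step 6: θ'=-3.2312 (R=-3.0000) → pose (-0.3605, 7.5793, -3.2312)

(-0.3605, 7.5793, -3.2312)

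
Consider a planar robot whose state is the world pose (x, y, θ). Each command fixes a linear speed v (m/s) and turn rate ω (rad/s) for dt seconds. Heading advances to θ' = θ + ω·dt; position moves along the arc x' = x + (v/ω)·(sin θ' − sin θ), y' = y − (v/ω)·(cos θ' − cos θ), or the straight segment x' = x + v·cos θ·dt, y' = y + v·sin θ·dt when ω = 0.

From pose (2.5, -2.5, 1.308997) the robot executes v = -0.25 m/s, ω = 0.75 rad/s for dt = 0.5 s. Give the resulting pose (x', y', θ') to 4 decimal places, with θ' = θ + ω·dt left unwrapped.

(2.4908, -2.6239, 1.6840)

θ' = 1.3090 + 0.75·0.5 = 1.6840
R = v/ω = -0.25/0.75 = -0.3333
x' = 2.5 + -0.3333·(sin 1.6840 − sin 1.3090) = 2.4908
y' = -2.5 − -0.3333·(cos 1.6840 − cos 1.3090) = -2.6239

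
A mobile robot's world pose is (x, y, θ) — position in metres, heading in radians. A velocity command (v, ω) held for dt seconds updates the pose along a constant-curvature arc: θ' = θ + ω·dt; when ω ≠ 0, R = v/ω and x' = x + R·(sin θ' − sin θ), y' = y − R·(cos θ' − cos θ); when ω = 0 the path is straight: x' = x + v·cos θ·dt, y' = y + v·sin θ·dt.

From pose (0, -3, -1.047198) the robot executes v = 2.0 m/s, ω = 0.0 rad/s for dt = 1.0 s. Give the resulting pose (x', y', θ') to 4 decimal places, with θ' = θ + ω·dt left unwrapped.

θ' = -1.0472 + 0.0·1.0 = -1.0472
ω = 0 → straight: x' = 0 + 2.0·cos(-1.0472)·1.0 = 1.0000
y' = -3 + 2.0·sin(-1.0472)·1.0 = -4.7321

(1.0000, -4.7321, -1.0472)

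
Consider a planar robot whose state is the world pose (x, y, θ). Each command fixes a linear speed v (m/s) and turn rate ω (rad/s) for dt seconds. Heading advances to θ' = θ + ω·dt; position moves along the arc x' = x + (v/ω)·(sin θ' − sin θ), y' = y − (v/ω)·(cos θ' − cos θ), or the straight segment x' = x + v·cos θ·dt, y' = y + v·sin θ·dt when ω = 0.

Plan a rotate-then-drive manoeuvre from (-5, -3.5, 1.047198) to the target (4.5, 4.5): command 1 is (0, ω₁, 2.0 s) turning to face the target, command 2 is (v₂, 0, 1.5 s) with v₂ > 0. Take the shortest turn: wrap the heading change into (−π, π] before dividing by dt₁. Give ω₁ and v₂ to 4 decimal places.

ω₁ = -0.1737, v₂ = 8.2798

heading to target = atan2(4.5−-3.5, 4.5−-5) = 0.6999
Δθ = wrap(0.6999 − 1.0472) = -0.3473; ω₁ = Δθ/dt₁ = -0.1737
distance = √((4.5−-5)² + (4.5−-3.5)²) = 12.4197; v₂ = distance/dt₂ = 8.2798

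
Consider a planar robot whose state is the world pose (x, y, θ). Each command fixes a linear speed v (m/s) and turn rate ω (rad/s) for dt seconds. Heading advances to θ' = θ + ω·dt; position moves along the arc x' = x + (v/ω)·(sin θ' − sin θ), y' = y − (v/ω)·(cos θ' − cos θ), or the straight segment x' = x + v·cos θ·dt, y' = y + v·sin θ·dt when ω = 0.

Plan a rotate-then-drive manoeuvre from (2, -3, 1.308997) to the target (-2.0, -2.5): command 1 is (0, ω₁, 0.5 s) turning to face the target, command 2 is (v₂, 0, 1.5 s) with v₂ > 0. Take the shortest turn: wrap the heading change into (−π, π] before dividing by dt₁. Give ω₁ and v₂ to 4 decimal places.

ω₁ = 3.4165, v₂ = 2.6874

heading to target = atan2(-2.5−-3, -2−2) = 3.0172
Δθ = wrap(3.0172 − 1.3090) = 1.7082; ω₁ = Δθ/dt₁ = 3.4165
distance = √((-2−2)² + (-2.5−-3)²) = 4.0311; v₂ = distance/dt₂ = 2.6874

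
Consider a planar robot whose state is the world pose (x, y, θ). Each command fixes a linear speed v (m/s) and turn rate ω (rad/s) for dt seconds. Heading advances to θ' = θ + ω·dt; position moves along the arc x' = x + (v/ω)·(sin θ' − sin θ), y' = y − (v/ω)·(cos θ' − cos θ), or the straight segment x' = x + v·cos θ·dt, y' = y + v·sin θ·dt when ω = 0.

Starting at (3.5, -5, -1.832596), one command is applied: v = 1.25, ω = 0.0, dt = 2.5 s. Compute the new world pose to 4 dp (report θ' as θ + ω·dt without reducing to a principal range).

(2.6912, -8.0185, -1.8326)

θ' = -1.8326 + 0.0·2.5 = -1.8326
ω = 0 → straight: x' = 3.5 + 1.25·cos(-1.8326)·2.5 = 2.6912
y' = -5 + 1.25·sin(-1.8326)·2.5 = -8.0185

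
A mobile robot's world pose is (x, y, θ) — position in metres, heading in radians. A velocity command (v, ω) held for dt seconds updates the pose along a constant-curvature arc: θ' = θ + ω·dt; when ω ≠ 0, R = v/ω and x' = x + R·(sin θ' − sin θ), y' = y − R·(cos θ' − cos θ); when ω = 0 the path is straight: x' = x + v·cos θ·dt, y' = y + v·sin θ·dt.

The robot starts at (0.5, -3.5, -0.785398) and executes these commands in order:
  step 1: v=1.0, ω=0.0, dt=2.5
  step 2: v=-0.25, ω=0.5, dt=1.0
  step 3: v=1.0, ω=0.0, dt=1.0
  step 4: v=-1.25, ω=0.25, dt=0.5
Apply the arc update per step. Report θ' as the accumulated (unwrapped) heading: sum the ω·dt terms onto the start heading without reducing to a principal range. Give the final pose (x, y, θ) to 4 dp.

(2.4054, -5.2850, -0.1604)

step 1: θ'=-0.7854 (straight) → pose (2.2678, -5.2678, -0.7854)
step 2: θ'=-0.2854 (R=-0.5000) → pose (2.0550, -5.1415, -0.2854)
step 3: θ'=-0.2854 (straight) → pose (3.0145, -5.4231, -0.2854)
step 4: θ'=-0.1604 (R=-5.0000) → pose (2.4054, -5.2850, -0.1604)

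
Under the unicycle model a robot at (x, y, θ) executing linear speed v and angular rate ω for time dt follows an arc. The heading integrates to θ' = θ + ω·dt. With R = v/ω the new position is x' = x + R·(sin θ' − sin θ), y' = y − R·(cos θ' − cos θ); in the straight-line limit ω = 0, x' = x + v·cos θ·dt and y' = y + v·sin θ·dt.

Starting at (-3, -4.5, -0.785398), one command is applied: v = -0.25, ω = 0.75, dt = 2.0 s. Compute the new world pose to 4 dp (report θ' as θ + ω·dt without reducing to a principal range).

θ' = -0.7854 + 0.75·2.0 = 0.7146
R = v/ω = -0.25/0.75 = -0.3333
x' = -3 + -0.3333·(sin 0.7146 − sin -0.7854) = -3.4541
y' = -4.5 − -0.3333·(cos 0.7146 − cos -0.7854) = -4.4839

(-3.4541, -4.4839, 0.7146)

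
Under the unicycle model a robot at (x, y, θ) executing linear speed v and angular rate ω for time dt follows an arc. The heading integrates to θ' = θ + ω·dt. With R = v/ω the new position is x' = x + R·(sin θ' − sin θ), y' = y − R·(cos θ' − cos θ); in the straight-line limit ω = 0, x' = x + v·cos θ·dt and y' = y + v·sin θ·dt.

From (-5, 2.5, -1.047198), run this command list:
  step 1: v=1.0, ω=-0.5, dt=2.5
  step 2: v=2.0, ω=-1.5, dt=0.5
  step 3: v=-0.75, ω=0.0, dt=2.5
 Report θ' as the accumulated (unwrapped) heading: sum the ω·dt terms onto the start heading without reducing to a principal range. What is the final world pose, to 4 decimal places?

(-4.2413, -0.0935, -3.0472)

step 1: θ'=-2.2972 (R=-2.0000) → pose (-5.2369, 0.1716, -2.2972)
step 2: θ'=-3.0472 (R=-1.3333) → pose (-6.1080, -0.2702, -3.0472)
step 3: θ'=-3.0472 (straight) → pose (-4.2413, -0.0935, -3.0472)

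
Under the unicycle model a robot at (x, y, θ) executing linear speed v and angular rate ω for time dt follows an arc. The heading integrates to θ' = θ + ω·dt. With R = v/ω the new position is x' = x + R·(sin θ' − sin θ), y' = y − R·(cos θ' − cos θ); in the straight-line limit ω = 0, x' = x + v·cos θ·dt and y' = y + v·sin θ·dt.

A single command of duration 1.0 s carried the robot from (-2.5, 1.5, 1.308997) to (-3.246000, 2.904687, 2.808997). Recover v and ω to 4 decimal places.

v = 1.7500, ω = 1.5000

Δθ = 2.808997 − 1.308997 = 1.500000
ω = Δθ/dt = 1.500000/1.0 = 1.5000
R = −Δy/(cos θ' − cos θ) = 1.1667
v = R·ω = 1.1667·1.5000 = 1.7500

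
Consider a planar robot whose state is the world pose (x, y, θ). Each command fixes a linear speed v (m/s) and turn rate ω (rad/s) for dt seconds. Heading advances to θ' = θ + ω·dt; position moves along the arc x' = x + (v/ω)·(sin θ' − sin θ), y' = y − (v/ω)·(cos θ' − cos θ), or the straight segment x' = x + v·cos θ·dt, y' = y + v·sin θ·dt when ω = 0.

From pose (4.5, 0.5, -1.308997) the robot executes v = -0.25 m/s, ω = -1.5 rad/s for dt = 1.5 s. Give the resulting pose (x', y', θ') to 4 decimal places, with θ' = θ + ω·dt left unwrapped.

θ' = -1.3090 + -1.5·1.5 = -3.5590
R = v/ω = -0.25/-1.5 = 0.1667
x' = 4.5 + 0.1667·(sin -3.5590 − sin -1.3090) = 4.7286
y' = 0.5 − 0.1667·(cos -3.5590 − cos -1.3090) = 0.6955

(4.7286, 0.6955, -3.5590)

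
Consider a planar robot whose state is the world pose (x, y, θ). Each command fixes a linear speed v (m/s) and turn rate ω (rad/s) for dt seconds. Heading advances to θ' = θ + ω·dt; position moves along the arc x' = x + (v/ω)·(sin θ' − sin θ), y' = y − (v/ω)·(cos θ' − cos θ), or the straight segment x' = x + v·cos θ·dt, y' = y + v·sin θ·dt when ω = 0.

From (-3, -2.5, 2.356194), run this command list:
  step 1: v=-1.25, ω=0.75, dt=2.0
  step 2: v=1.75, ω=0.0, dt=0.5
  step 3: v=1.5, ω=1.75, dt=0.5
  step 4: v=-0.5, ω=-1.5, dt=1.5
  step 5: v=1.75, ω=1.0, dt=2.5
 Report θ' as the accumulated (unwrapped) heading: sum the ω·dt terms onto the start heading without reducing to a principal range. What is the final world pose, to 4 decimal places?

(-3.9084, -5.3947, 4.9812)

step 1: θ'=3.8562 (R=-1.6667) → pose (-0.7293, -2.5804, 3.8562)
step 2: θ'=3.8562 (straight) → pose (-1.3902, -3.1538, 3.8562)
step 3: θ'=4.7312 (R=0.8571) → pose (-1.6855, -3.8174, 4.7312)
step 4: θ'=2.4812 (R=0.3333) → pose (-1.1478, -3.5479, 2.4812)
step 5: θ'=4.9812 (R=1.7500) → pose (-3.9084, -5.3947, 4.9812)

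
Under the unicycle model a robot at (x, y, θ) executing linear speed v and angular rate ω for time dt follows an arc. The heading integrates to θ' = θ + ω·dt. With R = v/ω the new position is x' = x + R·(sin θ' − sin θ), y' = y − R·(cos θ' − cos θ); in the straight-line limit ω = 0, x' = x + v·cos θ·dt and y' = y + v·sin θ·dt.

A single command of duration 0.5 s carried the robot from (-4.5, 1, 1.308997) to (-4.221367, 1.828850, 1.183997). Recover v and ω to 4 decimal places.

Δθ = 1.183997 − 1.308997 = -0.125000
ω = Δθ/dt = -0.125000/0.5 = -0.2500
R = −Δy/(cos θ' − cos θ) = -7.0000
v = R·ω = -7.0000·-0.2500 = 1.7500

v = 1.7500, ω = -0.2500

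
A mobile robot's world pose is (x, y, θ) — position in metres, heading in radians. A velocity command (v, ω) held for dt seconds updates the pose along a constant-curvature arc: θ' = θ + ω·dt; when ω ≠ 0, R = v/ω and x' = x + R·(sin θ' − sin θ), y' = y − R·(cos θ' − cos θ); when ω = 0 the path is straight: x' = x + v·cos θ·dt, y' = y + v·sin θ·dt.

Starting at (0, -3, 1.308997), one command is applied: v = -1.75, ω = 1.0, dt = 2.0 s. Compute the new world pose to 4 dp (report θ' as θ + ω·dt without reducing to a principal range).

(1.9820, -5.1785, 3.3090)

θ' = 1.3090 + 1.0·2.0 = 3.3090
R = v/ω = -1.75/1.0 = -1.7500
x' = 0 + -1.7500·(sin 3.3090 − sin 1.3090) = 1.9820
y' = -3 − -1.7500·(cos 3.3090 − cos 1.3090) = -5.1785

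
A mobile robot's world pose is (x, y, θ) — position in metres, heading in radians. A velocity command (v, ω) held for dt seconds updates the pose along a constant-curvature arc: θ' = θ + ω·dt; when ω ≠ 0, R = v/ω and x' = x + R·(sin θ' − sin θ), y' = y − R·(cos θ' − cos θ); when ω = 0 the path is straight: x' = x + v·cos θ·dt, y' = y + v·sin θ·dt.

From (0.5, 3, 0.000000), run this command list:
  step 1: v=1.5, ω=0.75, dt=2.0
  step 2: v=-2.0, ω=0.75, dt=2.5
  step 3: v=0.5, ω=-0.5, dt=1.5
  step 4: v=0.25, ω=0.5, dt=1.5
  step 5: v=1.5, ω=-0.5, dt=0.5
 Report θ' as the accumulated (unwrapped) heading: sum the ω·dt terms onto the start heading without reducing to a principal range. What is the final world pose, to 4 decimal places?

(3.9403, 2.1497, 3.1250)

step 1: θ'=1.5000 (R=2.0000) → pose (2.4950, 4.8585, 1.5000)
step 2: θ'=3.3750 (R=-2.6667) → pose (5.7718, 2.0755, 3.3750)
step 3: θ'=2.6250 (R=-1.0000) → pose (5.0465, 2.1789, 2.6250)
step 4: θ'=3.3750 (R=0.5000) → pose (4.6839, 2.2306, 3.3750)
step 5: θ'=3.1250 (R=-3.0000) → pose (3.9403, 2.1497, 3.1250)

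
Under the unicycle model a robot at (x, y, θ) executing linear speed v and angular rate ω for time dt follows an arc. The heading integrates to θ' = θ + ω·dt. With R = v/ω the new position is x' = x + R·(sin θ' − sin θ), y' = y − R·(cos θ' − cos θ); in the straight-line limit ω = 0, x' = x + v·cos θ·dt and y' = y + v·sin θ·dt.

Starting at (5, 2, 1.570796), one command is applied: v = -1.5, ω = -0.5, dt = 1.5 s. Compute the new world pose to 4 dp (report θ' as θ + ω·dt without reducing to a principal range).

θ' = 1.5708 + -0.5·1.5 = 0.8208
R = v/ω = -1.5/-0.5 = 3.0000
x' = 5 + 3.0000·(sin 0.8208 − sin 1.5708) = 4.1951
y' = 2 − 3.0000·(cos 0.8208 − cos 1.5708) = -0.0449

(4.1951, -0.0449, 0.8208)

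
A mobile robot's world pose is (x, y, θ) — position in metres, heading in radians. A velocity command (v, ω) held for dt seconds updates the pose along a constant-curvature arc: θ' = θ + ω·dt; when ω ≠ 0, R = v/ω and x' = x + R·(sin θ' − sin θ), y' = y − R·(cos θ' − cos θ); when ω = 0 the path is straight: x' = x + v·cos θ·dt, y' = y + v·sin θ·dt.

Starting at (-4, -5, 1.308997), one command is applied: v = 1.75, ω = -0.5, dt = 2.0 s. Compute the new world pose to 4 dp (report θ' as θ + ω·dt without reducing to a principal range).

θ' = 1.3090 + -0.5·2.0 = 0.3090
R = v/ω = 1.75/-0.5 = -3.5000
x' = -4 + -3.5000·(sin 0.3090 − sin 1.3090) = -1.6836
y' = -5 − -3.5000·(cos 0.3090 − cos 1.3090) = -2.5716

(-1.6836, -2.5716, 0.3090)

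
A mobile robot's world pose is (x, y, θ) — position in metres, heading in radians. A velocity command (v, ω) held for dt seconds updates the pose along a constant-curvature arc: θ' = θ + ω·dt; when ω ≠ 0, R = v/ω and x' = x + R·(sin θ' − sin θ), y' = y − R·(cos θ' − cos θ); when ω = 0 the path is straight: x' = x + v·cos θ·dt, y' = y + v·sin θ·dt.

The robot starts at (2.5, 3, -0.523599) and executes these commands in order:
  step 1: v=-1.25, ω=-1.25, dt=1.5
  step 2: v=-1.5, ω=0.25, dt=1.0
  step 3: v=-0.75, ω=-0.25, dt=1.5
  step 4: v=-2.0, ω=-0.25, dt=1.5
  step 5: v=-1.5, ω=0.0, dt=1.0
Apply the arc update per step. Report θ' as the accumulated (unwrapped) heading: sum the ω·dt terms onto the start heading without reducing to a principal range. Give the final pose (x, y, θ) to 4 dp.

step 1: θ'=-2.3986 (R=1.0000) → pose (2.3235, 4.6025, -2.3986)
step 2: θ'=-2.1486 (R=-6.0000) → pose (3.2905, 5.7440, -2.1486)
step 3: θ'=-2.5236 (R=3.0000) → pose (4.0653, 6.5506, -2.5236)
step 4: θ'=-2.8986 (R=8.0000) → pose (6.7756, 7.7953, -2.8986)
step 5: θ'=-2.8986 (straight) → pose (8.2316, 8.1562, -2.8986)

(8.2316, 8.1562, -2.8986)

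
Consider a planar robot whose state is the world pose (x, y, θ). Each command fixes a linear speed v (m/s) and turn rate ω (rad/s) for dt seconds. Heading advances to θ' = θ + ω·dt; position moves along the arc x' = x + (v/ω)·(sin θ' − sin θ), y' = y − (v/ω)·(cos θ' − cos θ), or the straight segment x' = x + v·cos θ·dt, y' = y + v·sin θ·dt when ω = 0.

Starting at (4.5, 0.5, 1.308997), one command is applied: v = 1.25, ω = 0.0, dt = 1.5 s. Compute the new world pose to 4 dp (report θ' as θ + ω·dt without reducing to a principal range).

θ' = 1.3090 + 0.0·1.5 = 1.3090
ω = 0 → straight: x' = 4.5 + 1.25·cos(1.3090)·1.5 = 4.9853
y' = 0.5 + 1.25·sin(1.3090)·1.5 = 2.3111

(4.9853, 2.3111, 1.3090)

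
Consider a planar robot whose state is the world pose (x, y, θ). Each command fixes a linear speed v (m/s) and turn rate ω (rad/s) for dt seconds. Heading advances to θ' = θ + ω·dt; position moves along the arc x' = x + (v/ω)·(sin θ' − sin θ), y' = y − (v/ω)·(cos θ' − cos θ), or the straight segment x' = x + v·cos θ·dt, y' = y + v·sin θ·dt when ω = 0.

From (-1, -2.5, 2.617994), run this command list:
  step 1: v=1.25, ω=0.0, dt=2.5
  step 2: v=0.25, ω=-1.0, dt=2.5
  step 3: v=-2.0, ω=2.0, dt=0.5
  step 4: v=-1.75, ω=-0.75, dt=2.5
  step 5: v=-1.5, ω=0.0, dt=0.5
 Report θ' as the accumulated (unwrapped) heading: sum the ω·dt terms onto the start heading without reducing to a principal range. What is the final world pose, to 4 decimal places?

step 1: θ'=2.6180 (straight) → pose (-3.7063, -0.9375, 2.6180)
step 2: θ'=0.1180 (R=-0.2500) → pose (-3.6108, -0.4727, 0.1180)
step 3: θ'=1.1180 (R=-1.0000) → pose (-4.3923, -1.0283, 1.1180)
step 4: θ'=-0.7570 (R=2.3333) → pose (-8.0929, -1.7036, -0.7570)
step 5: θ'=-0.7570 (straight) → pose (-8.6380, -1.1885, -0.7570)

(-8.6380, -1.1885, -0.7570)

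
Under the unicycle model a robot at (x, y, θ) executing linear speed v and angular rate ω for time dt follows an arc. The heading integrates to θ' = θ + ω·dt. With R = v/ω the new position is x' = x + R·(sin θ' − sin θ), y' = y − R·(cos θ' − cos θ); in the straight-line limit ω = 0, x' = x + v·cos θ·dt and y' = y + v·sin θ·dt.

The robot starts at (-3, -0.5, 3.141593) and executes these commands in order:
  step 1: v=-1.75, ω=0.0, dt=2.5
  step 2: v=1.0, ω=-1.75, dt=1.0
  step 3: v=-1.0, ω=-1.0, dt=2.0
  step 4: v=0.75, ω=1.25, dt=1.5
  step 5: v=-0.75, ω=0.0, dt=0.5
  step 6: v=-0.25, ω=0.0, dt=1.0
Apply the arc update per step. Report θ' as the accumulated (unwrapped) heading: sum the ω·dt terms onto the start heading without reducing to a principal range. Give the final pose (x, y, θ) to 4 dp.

(-0.0146, -0.7527, 1.2666)

step 1: θ'=3.1416 (straight) → pose (1.3750, -0.5000, 3.1416)
step 2: θ'=1.3916 (R=-0.5714) → pose (0.8127, 0.1733, 1.3916)
step 3: θ'=-0.6084 (R=1.0000) → pose (-0.7428, -0.4690, -0.6084)
step 4: θ'=1.2666 (R=0.6000) → pose (0.1726, -0.1564, 1.2666)
step 5: θ'=1.2666 (straight) → pose (0.0602, -0.5142, 1.2666)
step 6: θ'=1.2666 (straight) → pose (-0.0146, -0.7527, 1.2666)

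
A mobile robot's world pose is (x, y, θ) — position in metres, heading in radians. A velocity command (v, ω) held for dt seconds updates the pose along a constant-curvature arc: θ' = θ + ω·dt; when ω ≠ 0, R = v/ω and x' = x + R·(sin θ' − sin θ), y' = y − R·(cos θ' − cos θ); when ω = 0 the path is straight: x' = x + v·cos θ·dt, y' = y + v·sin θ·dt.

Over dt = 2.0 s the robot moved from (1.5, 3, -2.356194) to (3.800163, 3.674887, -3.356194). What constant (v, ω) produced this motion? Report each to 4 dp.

v = -1.2500, ω = -0.5000

Δθ = -3.356194 − -2.356194 = -1.000000
ω = Δθ/dt = -1.000000/2.0 = -0.5000
R = Δx/(sin θ' − sin θ) = 2.5000
v = R·ω = 2.5000·-0.5000 = -1.2500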